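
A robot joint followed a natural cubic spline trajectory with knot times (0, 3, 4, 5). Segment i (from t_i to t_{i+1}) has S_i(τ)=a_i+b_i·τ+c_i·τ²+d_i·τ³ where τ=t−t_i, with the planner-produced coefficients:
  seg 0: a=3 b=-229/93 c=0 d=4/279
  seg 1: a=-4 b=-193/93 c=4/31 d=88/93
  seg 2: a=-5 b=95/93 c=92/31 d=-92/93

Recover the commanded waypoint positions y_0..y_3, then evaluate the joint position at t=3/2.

y_0=3 y_1=-4 y_2=-5 y_3=-2
S(3/2) = -20/31

y_0 = S_0(0) = a_0 = 3
y_1 = S_1(0) = a_1 = -4
y_2 = S_2(0) = a_2 = -5
y_3 = S_2(1) = -2
t_q=3/2 is in segment 0 (τ=3/2); S_0(τ)=-20/31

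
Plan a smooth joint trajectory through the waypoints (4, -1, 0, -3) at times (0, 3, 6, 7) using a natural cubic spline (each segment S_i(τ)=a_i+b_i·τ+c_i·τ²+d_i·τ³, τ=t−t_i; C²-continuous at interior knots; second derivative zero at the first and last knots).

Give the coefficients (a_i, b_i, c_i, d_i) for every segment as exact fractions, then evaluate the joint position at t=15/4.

Δ: Δ0=-5/3, Δ1=1/3, Δ2=-3
row 1: diag=12, rhs=12; c'=1/4, d'=1
row 2: denom=8−3·1/4=29/4; d'=(-20−3·1)/(29/4)=-92/29
back: M2=-92/29
back: M1=1−1/4·-92/29=52/29
M: M0=0, M1=52/29, M2=-92/29, M3=0
seg 0: a=4, c=M0/2=0, d=(M1−M0)/(6·3)=26/261, b=Δ0−h0·(2M0+M1)/6=-223/87
seg 1: a=-1, c=M1/2=26/29, d=(M2−M1)/(6·3)=-8/29, b=Δ1−h1·(2M1+M2)/6=11/87
seg 2: a=0, c=M2/2=-46/29, d=(M3−M2)/(6·1)=46/87, b=Δ2−h2·(2M2+M3)/6=-169/87
t_q=15/4 → seg 1, τ=3/4; S=-1+11/87·τ+26/29·τ²+-8/29·τ³=-15/29

  seg 0: a=4 b=-223/87 c=0 d=26/261
  seg 1: a=-1 b=11/87 c=26/29 d=-8/29
  seg 2: a=0 b=-169/87 c=-46/29 d=46/87
S(15/4) = -15/29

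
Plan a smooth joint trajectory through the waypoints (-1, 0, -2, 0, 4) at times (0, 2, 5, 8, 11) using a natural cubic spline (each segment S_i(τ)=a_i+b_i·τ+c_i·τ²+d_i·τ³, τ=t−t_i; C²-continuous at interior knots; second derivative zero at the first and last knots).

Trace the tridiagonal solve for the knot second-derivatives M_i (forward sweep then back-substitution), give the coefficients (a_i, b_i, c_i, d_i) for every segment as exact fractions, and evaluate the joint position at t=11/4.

  seg 0: a=-1 b=170/207 c=0 d=-133/1656
  seg 1: a=0 b=-59/414 c=-133/276 d=763/7452
  seg 2: a=-2 b=-223/828 c=91/207 d=-317/7452
  seg 3: a=0 b=505/414 c=47/828 d=-47/7452
S(11/4) = -1971/5888

Δ: Δ0=1/2, Δ1=-2/3, Δ2=2/3, Δ3=4/3
row 1: diag=10, rhs=-7; c'=3/10, d'=-7/10
row 2: denom=12−3·3/10=111/10; d'=(8−3·-7/10)/(111/10)=101/111
row 3: denom=12−3·10/37=414/37; d'=(4−3·101/111)/(414/37)=47/414
back: M3=47/414
back: M2=101/111−10/37·47/414=182/207
back: M1=-7/10−3/10·182/207=-133/138
M: M0=0, M1=-133/138, M2=182/207, M3=47/414, M4=0
seg 0: a=-1, c=M0/2=0, d=(M1−M0)/(6·2)=-133/1656, b=Δ0−h0·(2M0+M1)/6=170/207
seg 1: a=0, c=M1/2=-133/276, d=(M2−M1)/(6·3)=763/7452, b=Δ1−h1·(2M1+M2)/6=-59/414
seg 2: a=-2, c=M2/2=91/207, d=(M3−M2)/(6·3)=-317/7452, b=Δ2−h2·(2M2+M3)/6=-223/828
seg 3: a=0, c=M3/2=47/828, d=(M4−M3)/(6·3)=-47/7452, b=Δ3−h3·(2M3+M4)/6=505/414
t_q=11/4 → seg 1, τ=3/4; S=0+-59/414·τ+-133/276·τ²+763/7452·τ³=-1971/5888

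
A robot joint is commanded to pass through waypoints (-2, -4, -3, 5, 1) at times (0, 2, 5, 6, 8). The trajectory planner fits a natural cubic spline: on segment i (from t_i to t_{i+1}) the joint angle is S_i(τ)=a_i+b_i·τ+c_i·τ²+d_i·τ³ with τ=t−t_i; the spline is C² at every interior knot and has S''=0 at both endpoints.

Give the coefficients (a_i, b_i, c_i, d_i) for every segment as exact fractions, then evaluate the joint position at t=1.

Δ: Δ0=-1, Δ1=1/3, Δ2=8, Δ3=-2
row 1: diag=10, rhs=8; c'=3/10, d'=4/5
row 2: denom=8−3·3/10=71/10; d'=(46−3·4/5)/(71/10)=436/71
row 3: denom=6−1·10/71=416/71; d'=(-60−1·436/71)/(416/71)=-587/52
back: M3=-587/52
back: M2=436/71−10/71·-587/52=201/26
back: M1=4/5−3/10·201/26=-79/52
M: M0=0, M1=-79/52, M2=201/26, M3=-587/52, M4=0
seg 0: a=-2, c=M0/2=0, d=(M1−M0)/(6·2)=-79/624, b=Δ0−h0·(2M0+M1)/6=-77/156
seg 1: a=-4, c=M1/2=-79/104, d=(M2−M1)/(6·3)=37/72, b=Δ1−h1·(2M1+M2)/6=-157/78
seg 2: a=-3, c=M2/2=201/52, d=(M3−M2)/(6·1)=-989/312, b=Δ2−h2·(2M2+M3)/6=2279/312
seg 3: a=5, c=M3/2=-587/104, d=(M4−M3)/(6·2)=587/624, b=Δ3−h3·(2M3+M4)/6=431/78
t_q=1 → seg 0, τ=1; S=-2+-77/156·τ+0·τ²+-79/624·τ³=-545/208

  seg 0: a=-2 b=-77/156 c=0 d=-79/624
  seg 1: a=-4 b=-157/78 c=-79/104 d=37/72
  seg 2: a=-3 b=2279/312 c=201/52 d=-989/312
  seg 3: a=5 b=431/78 c=-587/104 d=587/624
S(1) = -545/208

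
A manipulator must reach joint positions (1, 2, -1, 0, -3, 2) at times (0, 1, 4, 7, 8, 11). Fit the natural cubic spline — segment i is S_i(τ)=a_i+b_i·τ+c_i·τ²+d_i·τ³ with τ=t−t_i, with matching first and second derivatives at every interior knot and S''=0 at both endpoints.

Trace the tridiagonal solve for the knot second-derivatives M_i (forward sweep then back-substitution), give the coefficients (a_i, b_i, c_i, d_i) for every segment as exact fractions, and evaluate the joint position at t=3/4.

  seg 0: a=1 b=2269/1635 c=0 d=-634/1635
  seg 1: a=2 b=367/1635 c=-634/545 d=3704/14715
  seg 2: a=-1 b=67/1635 c=1802/1635 d=-4928/14715
  seg 3: a=0 b=-781/327 c=-1042/545 d=2126/1635
  seg 4: a=-3 b=-3779/1635 c=1084/545 d=-1084/4905
S(3/4) = 32739/17440

Δ: Δ0=1, Δ1=-1, Δ2=1/3, Δ3=-3, Δ4=5/3
row 1: diag=8, rhs=-12; c'=3/8, d'=-3/2
row 2: denom=12−3·3/8=87/8; d'=(8−3·-3/2)/(87/8)=100/87
row 3: denom=8−3·8/29=208/29; d'=(-20−3·100/87)/(208/29)=-85/26
row 4: denom=8−1·29/208=1635/208; d'=(28−1·-85/26)/(1635/208)=2168/545
back: M4=2168/545
back: M3=-85/26−29/208·2168/545=-2084/545
back: M2=100/87−8/29·-2084/545=3604/1635
back: M1=-3/2−3/8·3604/1635=-1268/545
M: M0=0, M1=-1268/545, M2=3604/1635, M3=-2084/545, M4=2168/545, M5=0
seg 0: a=1, c=M0/2=0, d=(M1−M0)/(6·1)=-634/1635, b=Δ0−h0·(2M0+M1)/6=2269/1635
seg 1: a=2, c=M1/2=-634/545, d=(M2−M1)/(6·3)=3704/14715, b=Δ1−h1·(2M1+M2)/6=367/1635
seg 2: a=-1, c=M2/2=1802/1635, d=(M3−M2)/(6·3)=-4928/14715, b=Δ2−h2·(2M2+M3)/6=67/1635
seg 3: a=0, c=M3/2=-1042/545, d=(M4−M3)/(6·1)=2126/1635, b=Δ3−h3·(2M3+M4)/6=-781/327
seg 4: a=-3, c=M4/2=1084/545, d=(M5−M4)/(6·3)=-1084/4905, b=Δ4−h4·(2M4+M5)/6=-3779/1635
t_q=3/4 → seg 0, τ=3/4; S=1+2269/1635·τ+0·τ²+-634/1635·τ³=32739/17440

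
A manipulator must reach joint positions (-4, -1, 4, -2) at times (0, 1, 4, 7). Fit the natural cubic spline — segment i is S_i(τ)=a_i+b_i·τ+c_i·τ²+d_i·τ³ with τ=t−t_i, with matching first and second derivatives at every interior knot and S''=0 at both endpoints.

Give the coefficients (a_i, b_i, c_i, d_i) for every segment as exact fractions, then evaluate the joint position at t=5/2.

  seg 0: a=-4 b=266/87 c=0 d=-5/87
  seg 1: a=-1 b=251/87 c=-5/29 d=-61/783
  seg 2: a=4 b=-22/87 c=-76/87 d=76/783
S(5/2) = 621/232

Δ: Δ0=3, Δ1=5/3, Δ2=-2
row 1: diag=8, rhs=-8; c'=3/8, d'=-1
row 2: denom=12−3·3/8=87/8; d'=(-22−3·-1)/(87/8)=-152/87
back: M2=-152/87
back: M1=-1−3/8·-152/87=-10/29
M: M0=0, M1=-10/29, M2=-152/87, M3=0
seg 0: a=-4, c=M0/2=0, d=(M1−M0)/(6·1)=-5/87, b=Δ0−h0·(2M0+M1)/6=266/87
seg 1: a=-1, c=M1/2=-5/29, d=(M2−M1)/(6·3)=-61/783, b=Δ1−h1·(2M1+M2)/6=251/87
seg 2: a=4, c=M2/2=-76/87, d=(M3−M2)/(6·3)=76/783, b=Δ2−h2·(2M2+M3)/6=-22/87
t_q=5/2 → seg 1, τ=3/2; S=-1+251/87·τ+-5/29·τ²+-61/783·τ³=621/232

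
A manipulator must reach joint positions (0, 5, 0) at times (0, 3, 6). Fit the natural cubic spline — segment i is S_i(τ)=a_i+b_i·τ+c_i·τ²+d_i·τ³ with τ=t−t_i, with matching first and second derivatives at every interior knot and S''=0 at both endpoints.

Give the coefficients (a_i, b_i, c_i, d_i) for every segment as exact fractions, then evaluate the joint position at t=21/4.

Δ: Δ0=5/3, Δ1=-5/3
row 1: diag=12, rhs=-20; c'=1/4, d'=-5/3
back: M1=-5/3
M: M0=0, M1=-5/3, M2=0
seg 0: a=0, c=M0/2=0, d=(M1−M0)/(6·3)=-5/54, b=Δ0−h0·(2M0+M1)/6=5/2
seg 1: a=5, c=M1/2=-5/6, d=(M2−M1)/(6·3)=5/54, b=Δ1−h1·(2M1+M2)/6=0
t_q=21/4 → seg 1, τ=9/4; S=5+0·τ+-5/6·τ²+5/54·τ³=235/128

  seg 0: a=0 b=5/2 c=0 d=-5/54
  seg 1: a=5 b=0 c=-5/6 d=5/54
S(21/4) = 235/128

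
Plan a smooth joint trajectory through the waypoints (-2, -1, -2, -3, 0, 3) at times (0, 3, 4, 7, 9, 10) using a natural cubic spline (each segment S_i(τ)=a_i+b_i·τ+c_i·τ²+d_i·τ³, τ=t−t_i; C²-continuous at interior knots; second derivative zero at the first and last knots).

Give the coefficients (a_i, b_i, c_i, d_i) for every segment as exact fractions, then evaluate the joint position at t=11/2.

Δ: Δ0=1/3, Δ1=-1, Δ2=-1/3, Δ3=3/2, Δ4=3
row 1: diag=8, rhs=-8; c'=1/8, d'=-1
row 2: denom=8−1·1/8=63/8; d'=(4−1·-1)/(63/8)=40/63
row 3: denom=10−3·8/21=62/7; d'=(11−3·40/63)/(62/7)=191/186
row 4: denom=6−2·7/31=172/31; d'=(9−2·191/186)/(172/31)=323/258
back: M4=323/258
back: M3=191/186−7/31·323/258=32/43
back: M2=40/63−8/21·32/43=136/387
back: M1=-1−1/8·136/387=-404/387
M: M0=0, M1=-404/387, M2=136/387, M3=32/43, M4=323/258, M5=0
seg 0: a=-2, c=M0/2=0, d=(M1−M0)/(6·3)=-202/3483, b=Δ0−h0·(2M0+M1)/6=331/387
seg 1: a=-1, c=M1/2=-202/387, d=(M2−M1)/(6·1)=10/43, b=Δ1−h1·(2M1+M2)/6=-275/387
seg 2: a=-2, c=M2/2=68/387, d=(M3−M2)/(6·3)=76/3483, b=Δ2−h2·(2M2+M3)/6=-409/387
seg 3: a=-3, c=M3/2=16/43, d=(M4−M3)/(6·2)=131/3096, b=Δ3−h3·(2M3+M4)/6=227/387
seg 4: a=0, c=M4/2=323/516, d=(M5−M4)/(6·1)=-323/1548, b=Δ4−h4·(2M4+M5)/6=1999/774
t_q=11/2 → seg 2, τ=3/2; S=-2+-409/387·τ+68/387·τ²+76/3483·τ³=-134/43

  seg 0: a=-2 b=331/387 c=0 d=-202/3483
  seg 1: a=-1 b=-275/387 c=-202/387 d=10/43
  seg 2: a=-2 b=-409/387 c=68/387 d=76/3483
  seg 3: a=-3 b=227/387 c=16/43 d=131/3096
  seg 4: a=0 b=1999/774 c=323/516 d=-323/1548
S(11/2) = -134/43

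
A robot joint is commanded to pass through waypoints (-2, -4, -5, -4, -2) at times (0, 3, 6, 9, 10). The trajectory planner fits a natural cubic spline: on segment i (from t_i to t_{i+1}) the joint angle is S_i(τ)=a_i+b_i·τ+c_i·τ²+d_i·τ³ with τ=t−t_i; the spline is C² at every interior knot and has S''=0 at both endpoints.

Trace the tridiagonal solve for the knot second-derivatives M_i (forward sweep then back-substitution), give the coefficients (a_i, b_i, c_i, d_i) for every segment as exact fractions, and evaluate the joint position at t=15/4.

Δ: Δ0=-2/3, Δ1=-1/3, Δ2=1/3, Δ3=2
row 1: diag=12, rhs=2; c'=1/4, d'=1/6
row 2: denom=12−3·1/4=45/4; d'=(4−3·1/6)/(45/4)=14/45
row 3: denom=8−3·4/15=36/5; d'=(10−3·14/45)/(36/5)=34/27
back: M3=34/27
back: M2=14/45−4/15·34/27=-2/81
back: M1=1/6−1/4·-2/81=14/81
M: M0=0, M1=14/81, M2=-2/81, M3=34/27, M4=0
seg 0: a=-2, c=M0/2=0, d=(M1−M0)/(6·3)=7/729, b=Δ0−h0·(2M0+M1)/6=-61/81
seg 1: a=-4, c=M1/2=7/81, d=(M2−M1)/(6·3)=-8/729, b=Δ1−h1·(2M1+M2)/6=-40/81
seg 2: a=-5, c=M2/2=-1/81, d=(M3−M2)/(6·3)=52/729, b=Δ2−h2·(2M2+M3)/6=-22/81
seg 3: a=-4, c=M3/2=17/27, d=(M4−M3)/(6·1)=-17/81, b=Δ3−h3·(2M3+M4)/6=128/81
t_q=15/4 → seg 1, τ=3/4; S=-4+-40/81·τ+7/81·τ²+-8/729·τ³=-623/144

  seg 0: a=-2 b=-61/81 c=0 d=7/729
  seg 1: a=-4 b=-40/81 c=7/81 d=-8/729
  seg 2: a=-5 b=-22/81 c=-1/81 d=52/729
  seg 3: a=-4 b=128/81 c=17/27 d=-17/81
S(15/4) = -623/144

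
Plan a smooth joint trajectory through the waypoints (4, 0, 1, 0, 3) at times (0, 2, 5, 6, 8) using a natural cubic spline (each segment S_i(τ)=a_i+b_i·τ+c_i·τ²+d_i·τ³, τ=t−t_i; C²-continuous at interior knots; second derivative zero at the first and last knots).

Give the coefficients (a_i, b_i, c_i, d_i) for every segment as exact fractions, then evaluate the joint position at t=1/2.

  seg 0: a=4 b=-3343/1248 c=0 d=847/4992
  seg 1: a=0 b=-401/624 c=847/832 d=-133/576
  seg 2: a=1 b=-1919/2496 c=-441/416 d=2069/2496
  seg 3: a=0 b=-251/624 c=1187/832 d=-1187/4992
S(1/2) = 35701/13312

Δ: Δ0=-2, Δ1=1/3, Δ2=-1, Δ3=3/2
row 1: diag=10, rhs=14; c'=3/10, d'=7/5
row 2: denom=8−3·3/10=71/10; d'=(-8−3·7/5)/(71/10)=-122/71
row 3: denom=6−1·10/71=416/71; d'=(15−1·-122/71)/(416/71)=1187/416
back: M3=1187/416
back: M2=-122/71−10/71·1187/416=-441/208
back: M1=7/5−3/10·-441/208=847/416
M: M0=0, M1=847/416, M2=-441/208, M3=1187/416, M4=0
seg 0: a=4, c=M0/2=0, d=(M1−M0)/(6·2)=847/4992, b=Δ0−h0·(2M0+M1)/6=-3343/1248
seg 1: a=0, c=M1/2=847/832, d=(M2−M1)/(6·3)=-133/576, b=Δ1−h1·(2M1+M2)/6=-401/624
seg 2: a=1, c=M2/2=-441/416, d=(M3−M2)/(6·1)=2069/2496, b=Δ2−h2·(2M2+M3)/6=-1919/2496
seg 3: a=0, c=M3/2=1187/832, d=(M4−M3)/(6·2)=-1187/4992, b=Δ3−h3·(2M3+M4)/6=-251/624
t_q=1/2 → seg 0, τ=1/2; S=4+-3343/1248·τ+0·τ²+847/4992·τ³=35701/13312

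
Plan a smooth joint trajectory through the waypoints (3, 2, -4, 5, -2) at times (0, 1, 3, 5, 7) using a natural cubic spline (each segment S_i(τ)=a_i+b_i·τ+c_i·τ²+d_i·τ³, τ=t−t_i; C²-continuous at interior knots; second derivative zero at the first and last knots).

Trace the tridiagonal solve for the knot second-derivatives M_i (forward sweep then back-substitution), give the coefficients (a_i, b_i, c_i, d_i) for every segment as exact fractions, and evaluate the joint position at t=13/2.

  seg 0: a=3 b=-7/41 c=0 d=-34/41
  seg 1: a=2 b=-109/41 c=-102/41 d=95/82
  seg 2: a=-4 b=53/41 c=183/41 d=-469/328
  seg 3: a=5 b=163/82 c=-675/164 d=225/328
S(13/2) = 2719/2624

Δ: Δ0=-1, Δ1=-3, Δ2=9/2, Δ3=-7/2
row 1: diag=6, rhs=-12; c'=1/3, d'=-2
row 2: denom=8−2·1/3=22/3; d'=(45−2·-2)/(22/3)=147/22
row 3: denom=8−2·3/11=82/11; d'=(-48−2·147/22)/(82/11)=-675/82
back: M3=-675/82
back: M2=147/22−3/11·-675/82=366/41
back: M1=-2−1/3·366/41=-204/41
M: M0=0, M1=-204/41, M2=366/41, M3=-675/82, M4=0
seg 0: a=3, c=M0/2=0, d=(M1−M0)/(6·1)=-34/41, b=Δ0−h0·(2M0+M1)/6=-7/41
seg 1: a=2, c=M1/2=-102/41, d=(M2−M1)/(6·2)=95/82, b=Δ1−h1·(2M1+M2)/6=-109/41
seg 2: a=-4, c=M2/2=183/41, d=(M3−M2)/(6·2)=-469/328, b=Δ2−h2·(2M2+M3)/6=53/41
seg 3: a=5, c=M3/2=-675/164, d=(M4−M3)/(6·2)=225/328, b=Δ3−h3·(2M3+M4)/6=163/82
t_q=13/2 → seg 3, τ=3/2; S=5+163/82·τ+-675/164·τ²+225/328·τ³=2719/2624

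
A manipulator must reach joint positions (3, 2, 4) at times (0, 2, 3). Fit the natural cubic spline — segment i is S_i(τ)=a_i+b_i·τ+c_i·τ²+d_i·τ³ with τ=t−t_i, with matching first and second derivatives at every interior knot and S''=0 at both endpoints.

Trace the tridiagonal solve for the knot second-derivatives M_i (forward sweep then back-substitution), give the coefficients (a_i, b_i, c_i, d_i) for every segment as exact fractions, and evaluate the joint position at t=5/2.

  seg 0: a=3 b=-4/3 c=0 d=5/24
  seg 1: a=2 b=7/6 c=5/4 d=-5/12
S(5/2) = 91/32

Δ: Δ0=-1/2, Δ1=2
row 1: diag=6, rhs=15; c'=1/6, d'=5/2
back: M1=5/2
M: M0=0, M1=5/2, M2=0
seg 0: a=3, c=M0/2=0, d=(M1−M0)/(6·2)=5/24, b=Δ0−h0·(2M0+M1)/6=-4/3
seg 1: a=2, c=M1/2=5/4, d=(M2−M1)/(6·1)=-5/12, b=Δ1−h1·(2M1+M2)/6=7/6
t_q=5/2 → seg 1, τ=1/2; S=2+7/6·τ+5/4·τ²+-5/12·τ³=91/32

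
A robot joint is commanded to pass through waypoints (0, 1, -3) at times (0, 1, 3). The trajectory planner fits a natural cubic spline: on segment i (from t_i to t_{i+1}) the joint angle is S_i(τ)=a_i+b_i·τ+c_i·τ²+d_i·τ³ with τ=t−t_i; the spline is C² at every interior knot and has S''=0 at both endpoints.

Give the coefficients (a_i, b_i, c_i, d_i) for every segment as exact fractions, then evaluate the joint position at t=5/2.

Δ: Δ0=1, Δ1=-2
row 1: diag=6, rhs=-18; c'=1/3, d'=-3
back: M1=-3
M: M0=0, M1=-3, M2=0
seg 0: a=0, c=M0/2=0, d=(M1−M0)/(6·1)=-1/2, b=Δ0−h0·(2M0+M1)/6=3/2
seg 1: a=1, c=M1/2=-3/2, d=(M2−M1)/(6·2)=1/4, b=Δ1−h1·(2M1+M2)/6=0
t_q=5/2 → seg 1, τ=3/2; S=1+0·τ+-3/2·τ²+1/4·τ³=-49/32

  seg 0: a=0 b=3/2 c=0 d=-1/2
  seg 1: a=1 b=0 c=-3/2 d=1/4
S(5/2) = -49/32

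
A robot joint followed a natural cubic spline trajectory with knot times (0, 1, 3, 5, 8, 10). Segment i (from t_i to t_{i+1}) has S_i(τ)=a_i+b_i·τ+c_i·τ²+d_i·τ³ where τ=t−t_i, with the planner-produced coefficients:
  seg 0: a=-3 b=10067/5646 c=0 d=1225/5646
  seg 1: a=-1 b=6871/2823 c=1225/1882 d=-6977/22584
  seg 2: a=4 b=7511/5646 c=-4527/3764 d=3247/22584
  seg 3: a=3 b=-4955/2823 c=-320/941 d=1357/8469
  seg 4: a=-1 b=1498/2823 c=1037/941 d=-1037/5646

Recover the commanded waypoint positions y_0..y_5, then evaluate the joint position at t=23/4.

y_0 = S_0(0) = a_0 = -3
y_1 = S_1(0) = a_1 = -1
y_2 = S_2(0) = a_2 = 4
y_3 = S_3(0) = a_3 = 3
y_4 = S_4(0) = a_4 = -1
y_5 = S_4(2) = 3
t_q=23/4 is in segment 3 (τ=3/4); S_3(τ)=93943/60224

y_0=-3 y_1=-1 y_2=4 y_3=3 y_4=-1 y_5=3
S(23/4) = 93943/60224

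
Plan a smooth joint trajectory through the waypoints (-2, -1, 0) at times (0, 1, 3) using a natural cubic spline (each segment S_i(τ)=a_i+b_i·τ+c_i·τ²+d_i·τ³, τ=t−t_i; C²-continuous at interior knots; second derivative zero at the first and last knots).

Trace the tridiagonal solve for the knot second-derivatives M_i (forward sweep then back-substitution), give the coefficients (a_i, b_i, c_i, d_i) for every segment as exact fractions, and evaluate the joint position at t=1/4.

  seg 0: a=-2 b=13/12 c=0 d=-1/12
  seg 1: a=-1 b=5/6 c=-1/4 d=1/24
S(1/4) = -443/256

Δ: Δ0=1, Δ1=1/2
row 1: diag=6, rhs=-3; c'=1/3, d'=-1/2
back: M1=-1/2
M: M0=0, M1=-1/2, M2=0
seg 0: a=-2, c=M0/2=0, d=(M1−M0)/(6·1)=-1/12, b=Δ0−h0·(2M0+M1)/6=13/12
seg 1: a=-1, c=M1/2=-1/4, d=(M2−M1)/(6·2)=1/24, b=Δ1−h1·(2M1+M2)/6=5/6
t_q=1/4 → seg 0, τ=1/4; S=-2+13/12·τ+0·τ²+-1/12·τ³=-443/256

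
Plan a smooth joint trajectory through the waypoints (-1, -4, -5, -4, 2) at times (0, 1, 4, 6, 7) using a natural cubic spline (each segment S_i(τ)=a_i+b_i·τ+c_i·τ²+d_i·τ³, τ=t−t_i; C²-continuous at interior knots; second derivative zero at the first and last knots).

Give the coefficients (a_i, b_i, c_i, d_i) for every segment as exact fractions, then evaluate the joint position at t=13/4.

  seg 0: a=-1 b=-2024/591 c=0 d=251/591
  seg 1: a=-4 b=-1271/591 c=251/197 d=-395/1773
  seg 2: a=-5 b=-308/591 c=-144/197 d=2935/4728
  seg 3: a=-4 b=4733/1182 c=2359/788 d=-2359/2364
S(13/4) = -62111/12608

Δ: Δ0=-3, Δ1=-1/3, Δ2=1/2, Δ3=6
row 1: diag=8, rhs=16; c'=3/8, d'=2
row 2: denom=10−3·3/8=71/8; d'=(5−3·2)/(71/8)=-8/71
row 3: denom=6−2·16/71=394/71; d'=(33−2·-8/71)/(394/71)=2359/394
back: M3=2359/394
back: M2=-8/71−16/71·2359/394=-288/197
back: M1=2−3/8·-288/197=502/197
M: M0=0, M1=502/197, M2=-288/197, M3=2359/394, M4=0
seg 0: a=-1, c=M0/2=0, d=(M1−M0)/(6·1)=251/591, b=Δ0−h0·(2M0+M1)/6=-2024/591
seg 1: a=-4, c=M1/2=251/197, d=(M2−M1)/(6·3)=-395/1773, b=Δ1−h1·(2M1+M2)/6=-1271/591
seg 2: a=-5, c=M2/2=-144/197, d=(M3−M2)/(6·2)=2935/4728, b=Δ2−h2·(2M2+M3)/6=-308/591
seg 3: a=-4, c=M3/2=2359/788, d=(M4−M3)/(6·1)=-2359/2364, b=Δ3−h3·(2M3+M4)/6=4733/1182
t_q=13/4 → seg 1, τ=9/4; S=-4+-1271/591·τ+251/197·τ²+-395/1773·τ³=-62111/12608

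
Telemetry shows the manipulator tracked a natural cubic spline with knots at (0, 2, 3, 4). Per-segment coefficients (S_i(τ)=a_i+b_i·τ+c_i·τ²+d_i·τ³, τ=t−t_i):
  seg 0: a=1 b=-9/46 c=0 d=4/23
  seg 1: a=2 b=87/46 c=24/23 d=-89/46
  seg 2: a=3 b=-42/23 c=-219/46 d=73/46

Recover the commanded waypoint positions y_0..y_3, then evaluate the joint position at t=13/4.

y_0=1 y_1=2 y_2=3 y_3=-2
S(13/4) = 6685/2944

y_0 = S_0(0) = a_0 = 1
y_1 = S_1(0) = a_1 = 2
y_2 = S_2(0) = a_2 = 3
y_3 = S_2(1) = -2
t_q=13/4 is in segment 2 (τ=1/4); S_2(τ)=6685/2944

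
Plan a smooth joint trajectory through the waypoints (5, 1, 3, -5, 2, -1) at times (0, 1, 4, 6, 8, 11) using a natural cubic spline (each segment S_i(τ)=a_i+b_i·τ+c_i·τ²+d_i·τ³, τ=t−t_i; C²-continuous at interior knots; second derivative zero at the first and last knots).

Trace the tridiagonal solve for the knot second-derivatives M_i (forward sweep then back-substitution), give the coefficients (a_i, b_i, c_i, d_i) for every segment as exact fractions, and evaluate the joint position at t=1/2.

Δ: Δ0=-4, Δ1=2/3, Δ2=-4, Δ3=7/2, Δ4=-1
row 1: diag=8, rhs=28; c'=3/8, d'=7/2
row 2: denom=10−3·3/8=71/8; d'=(-28−3·7/2)/(71/8)=-308/71
row 3: denom=8−2·16/71=536/71; d'=(45−2·-308/71)/(536/71)=3811/536
row 4: denom=10−2·71/268=1269/134; d'=(-27−2·3811/536)/(1269/134)=-11047/2538
back: M4=-11047/2538
back: M3=3811/536−71/268·-11047/2538=10486/1269
back: M2=-308/71−16/71·10486/1269=-7868/1269
back: M1=7/2−3/8·-7868/1269=2464/423
M: M0=0, M1=2464/423, M2=-7868/1269, M3=10486/1269, M4=-11047/2538, M5=0
seg 0: a=5, c=M0/2=0, d=(M1−M0)/(6·1)=1232/1269, b=Δ0−h0·(2M0+M1)/6=-6308/1269
seg 1: a=1, c=M1/2=1232/423, d=(M2−M1)/(6·3)=-7630/11421, b=Δ1−h1·(2M1+M2)/6=-2612/1269
seg 2: a=3, c=M2/2=-3934/1269, d=(M3−M2)/(6·2)=3059/2538, b=Δ2−h2·(2M2+M3)/6=-3326/1269
seg 3: a=-5, c=M3/2=5243/1269, d=(M4−M3)/(6·2)=-10673/10152, b=Δ3−h3·(2M3+M4)/6=-236/423
seg 4: a=2, c=M4/2=-11047/5076, d=(M5−M4)/(6·3)=11047/45684, b=Δ4−h4·(2M4+M5)/6=8509/2538
t_q=1/2 → seg 0, τ=1/2; S=5+-6308/1269·τ+0·τ²+1232/1269·τ³=1115/423

  seg 0: a=5 b=-6308/1269 c=0 d=1232/1269
  seg 1: a=1 b=-2612/1269 c=1232/423 d=-7630/11421
  seg 2: a=3 b=-3326/1269 c=-3934/1269 d=3059/2538
  seg 3: a=-5 b=-236/423 c=5243/1269 d=-10673/10152
  seg 4: a=2 b=8509/2538 c=-11047/5076 d=11047/45684
S(1/2) = 1115/423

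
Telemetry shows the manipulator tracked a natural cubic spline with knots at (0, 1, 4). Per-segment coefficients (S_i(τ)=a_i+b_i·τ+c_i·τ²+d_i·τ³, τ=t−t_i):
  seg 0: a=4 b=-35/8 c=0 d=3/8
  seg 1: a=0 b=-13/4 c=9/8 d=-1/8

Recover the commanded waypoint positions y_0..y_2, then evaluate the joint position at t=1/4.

y_0 = S_0(0) = a_0 = 4
y_1 = S_1(0) = a_1 = 0
y_2 = S_1(3) = -3
t_q=1/4 is in segment 0 (τ=1/4); S_0(τ)=1491/512

y_0=4 y_1=0 y_2=-3
S(1/4) = 1491/512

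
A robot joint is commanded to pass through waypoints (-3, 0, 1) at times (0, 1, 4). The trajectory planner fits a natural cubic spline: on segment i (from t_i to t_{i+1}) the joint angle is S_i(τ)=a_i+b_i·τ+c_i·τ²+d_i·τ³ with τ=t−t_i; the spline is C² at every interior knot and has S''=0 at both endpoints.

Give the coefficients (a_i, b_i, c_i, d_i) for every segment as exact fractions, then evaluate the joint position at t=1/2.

Δ: Δ0=3, Δ1=1/3
row 1: diag=8, rhs=-16; c'=3/8, d'=-2
back: M1=-2
M: M0=0, M1=-2, M2=0
seg 0: a=-3, c=M0/2=0, d=(M1−M0)/(6·1)=-1/3, b=Δ0−h0·(2M0+M1)/6=10/3
seg 1: a=0, c=M1/2=-1, d=(M2−M1)/(6·3)=1/9, b=Δ1−h1·(2M1+M2)/6=7/3
t_q=1/2 → seg 0, τ=1/2; S=-3+10/3·τ+0·τ²+-1/3·τ³=-11/8

  seg 0: a=-3 b=10/3 c=0 d=-1/3
  seg 1: a=0 b=7/3 c=-1 d=1/9
S(1/2) = -11/8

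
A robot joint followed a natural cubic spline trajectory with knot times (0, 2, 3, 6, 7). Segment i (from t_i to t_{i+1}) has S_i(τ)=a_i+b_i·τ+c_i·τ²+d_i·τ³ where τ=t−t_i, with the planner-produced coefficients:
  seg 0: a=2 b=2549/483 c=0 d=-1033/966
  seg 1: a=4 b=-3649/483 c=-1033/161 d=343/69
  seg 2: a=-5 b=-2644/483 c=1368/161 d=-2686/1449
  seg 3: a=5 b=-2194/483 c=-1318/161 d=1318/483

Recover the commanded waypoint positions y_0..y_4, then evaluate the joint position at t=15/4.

y_0 = S_0(0) = a_0 = 2
y_1 = S_1(0) = a_1 = 4
y_2 = S_2(0) = a_2 = -5
y_3 = S_3(0) = a_3 = 5
y_4 = S_3(1) = -5
t_q=15/4 is in segment 2 (τ=3/4); S_2(τ)=-26317/5152

y_0=2 y_1=4 y_2=-5 y_3=5 y_4=-5
S(15/4) = -26317/5152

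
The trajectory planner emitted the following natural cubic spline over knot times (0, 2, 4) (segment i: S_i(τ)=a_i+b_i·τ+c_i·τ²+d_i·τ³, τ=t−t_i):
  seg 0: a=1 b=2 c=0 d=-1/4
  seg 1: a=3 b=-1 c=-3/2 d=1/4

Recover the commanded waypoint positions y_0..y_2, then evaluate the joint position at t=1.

y_0 = S_0(0) = a_0 = 1
y_1 = S_1(0) = a_1 = 3
y_2 = S_1(2) = -3
t_q=1 is in segment 0 (τ=1); S_0(τ)=11/4

y_0=1 y_1=3 y_2=-3
S(1) = 11/4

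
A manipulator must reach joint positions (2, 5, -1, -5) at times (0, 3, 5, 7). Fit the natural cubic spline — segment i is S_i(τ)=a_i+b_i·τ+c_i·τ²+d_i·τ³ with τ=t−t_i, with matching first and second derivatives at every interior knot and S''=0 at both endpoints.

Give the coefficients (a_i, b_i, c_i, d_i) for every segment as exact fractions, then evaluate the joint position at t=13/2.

  seg 0: a=2 b=89/38 c=0 d=-17/114
  seg 1: a=5 b=-32/19 c=-51/38 d=13/38
  seg 2: a=-1 b=-56/19 c=27/38 d=-9/76
S(13/2) = -2567/608

Δ: Δ0=1, Δ1=-3, Δ2=-2
row 1: diag=10, rhs=-24; c'=1/5, d'=-12/5
row 2: denom=8−2·1/5=38/5; d'=(6−2·-12/5)/(38/5)=27/19
back: M2=27/19
back: M1=-12/5−1/5·27/19=-51/19
M: M0=0, M1=-51/19, M2=27/19, M3=0
seg 0: a=2, c=M0/2=0, d=(M1−M0)/(6·3)=-17/114, b=Δ0−h0·(2M0+M1)/6=89/38
seg 1: a=5, c=M1/2=-51/38, d=(M2−M1)/(6·2)=13/38, b=Δ1−h1·(2M1+M2)/6=-32/19
seg 2: a=-1, c=M2/2=27/38, d=(M3−M2)/(6·2)=-9/76, b=Δ2−h2·(2M2+M3)/6=-56/19
t_q=13/2 → seg 2, τ=3/2; S=-1+-56/19·τ+27/38·τ²+-9/76·τ³=-2567/608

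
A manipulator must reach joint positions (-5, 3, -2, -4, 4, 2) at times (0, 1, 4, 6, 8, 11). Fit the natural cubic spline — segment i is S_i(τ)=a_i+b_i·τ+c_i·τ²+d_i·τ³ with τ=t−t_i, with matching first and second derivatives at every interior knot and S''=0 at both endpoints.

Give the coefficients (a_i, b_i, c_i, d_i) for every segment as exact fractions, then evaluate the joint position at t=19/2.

  seg 0: a=-5 b=3947/423 c=0 d=-563/423
  seg 1: a=3 b=2258/423 c=-563/141 d=2104/3807
  seg 2: a=-2 b=-1564/423 c=415/423 d=311/1692
  seg 3: a=-4 b=343/141 c=1763/846 d=-275/423
  seg 4: a=4 b=1255/423 c=-1537/846 d=1537/7614
S(19/2) = 3793/752

Δ: Δ0=8, Δ1=-5/3, Δ2=-1, Δ3=4, Δ4=-2/3
row 1: diag=8, rhs=-58; c'=3/8, d'=-29/4
row 2: denom=10−3·3/8=71/8; d'=(4−3·-29/4)/(71/8)=206/71
row 3: denom=8−2·16/71=536/71; d'=(30−2·206/71)/(536/71)=859/268
row 4: denom=10−2·71/268=1269/134; d'=(-28−2·859/268)/(1269/134)=-1537/423
back: M4=-1537/423
back: M3=859/268−71/268·-1537/423=1763/423
back: M2=206/71−16/71·1763/423=830/423
back: M1=-29/4−3/8·830/423=-1126/141
M: M0=0, M1=-1126/141, M2=830/423, M3=1763/423, M4=-1537/423, M5=0
seg 0: a=-5, c=M0/2=0, d=(M1−M0)/(6·1)=-563/423, b=Δ0−h0·(2M0+M1)/6=3947/423
seg 1: a=3, c=M1/2=-563/141, d=(M2−M1)/(6·3)=2104/3807, b=Δ1−h1·(2M1+M2)/6=2258/423
seg 2: a=-2, c=M2/2=415/423, d=(M3−M2)/(6·2)=311/1692, b=Δ2−h2·(2M2+M3)/6=-1564/423
seg 3: a=-4, c=M3/2=1763/846, d=(M4−M3)/(6·2)=-275/423, b=Δ3−h3·(2M3+M4)/6=343/141
seg 4: a=4, c=M4/2=-1537/846, d=(M5−M4)/(6·3)=1537/7614, b=Δ4−h4·(2M4+M5)/6=1255/423
t_q=19/2 → seg 4, τ=3/2; S=4+1255/423·τ+-1537/846·τ²+1537/7614·τ³=3793/752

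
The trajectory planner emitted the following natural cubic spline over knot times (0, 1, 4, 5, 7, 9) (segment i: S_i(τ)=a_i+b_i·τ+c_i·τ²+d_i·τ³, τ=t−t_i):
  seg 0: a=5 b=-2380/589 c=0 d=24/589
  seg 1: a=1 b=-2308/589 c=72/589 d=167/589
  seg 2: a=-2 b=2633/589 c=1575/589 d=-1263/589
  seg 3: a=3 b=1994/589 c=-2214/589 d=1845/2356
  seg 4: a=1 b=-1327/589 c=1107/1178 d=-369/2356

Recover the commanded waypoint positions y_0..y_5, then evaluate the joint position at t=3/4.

y_0 = S_0(0) = a_0 = 5
y_1 = S_1(0) = a_1 = 1
y_2 = S_2(0) = a_2 = -2
y_3 = S_3(0) = a_3 = 3
y_4 = S_4(0) = a_4 = 1
y_5 = S_4(2) = -1
t_q=3/4 is in segment 0 (τ=3/4); S_0(τ)=9361/4712

y_0=5 y_1=1 y_2=-2 y_3=3 y_4=1 y_5=-1
S(3/4) = 9361/4712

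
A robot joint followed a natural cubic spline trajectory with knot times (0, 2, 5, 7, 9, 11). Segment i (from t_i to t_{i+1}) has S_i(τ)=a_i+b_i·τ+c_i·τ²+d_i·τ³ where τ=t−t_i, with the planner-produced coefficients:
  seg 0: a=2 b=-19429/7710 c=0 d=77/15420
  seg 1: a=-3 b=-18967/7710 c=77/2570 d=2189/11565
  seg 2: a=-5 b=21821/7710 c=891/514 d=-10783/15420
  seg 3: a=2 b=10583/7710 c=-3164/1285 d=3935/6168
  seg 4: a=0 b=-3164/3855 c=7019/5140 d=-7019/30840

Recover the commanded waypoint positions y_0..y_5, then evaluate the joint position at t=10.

y_0 = S_0(0) = a_0 = 2
y_1 = S_1(0) = a_1 = -3
y_2 = S_2(0) = a_2 = -5
y_3 = S_3(0) = a_3 = 2
y_4 = S_4(0) = a_4 = 0
y_5 = S_4(2) = 2
t_q=10 is in segment 4 (τ=1); S_4(τ)=3261/10280

y_0=2 y_1=-3 y_2=-5 y_3=2 y_4=0 y_5=2
S(10) = 3261/10280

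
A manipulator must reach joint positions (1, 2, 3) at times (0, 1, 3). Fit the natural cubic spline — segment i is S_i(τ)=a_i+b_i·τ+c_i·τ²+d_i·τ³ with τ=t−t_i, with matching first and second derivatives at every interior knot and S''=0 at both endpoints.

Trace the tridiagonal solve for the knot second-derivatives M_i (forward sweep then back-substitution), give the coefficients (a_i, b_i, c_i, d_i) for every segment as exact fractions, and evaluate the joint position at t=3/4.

Δ: Δ0=1, Δ1=1/2
row 1: diag=6, rhs=-3; c'=1/3, d'=-1/2
back: M1=-1/2
M: M0=0, M1=-1/2, M2=0
seg 0: a=1, c=M0/2=0, d=(M1−M0)/(6·1)=-1/12, b=Δ0−h0·(2M0+M1)/6=13/12
seg 1: a=2, c=M1/2=-1/4, d=(M2−M1)/(6·2)=1/24, b=Δ1−h1·(2M1+M2)/6=5/6
t_q=3/4 → seg 0, τ=3/4; S=1+13/12·τ+0·τ²+-1/12·τ³=455/256

  seg 0: a=1 b=13/12 c=0 d=-1/12
  seg 1: a=2 b=5/6 c=-1/4 d=1/24
S(3/4) = 455/256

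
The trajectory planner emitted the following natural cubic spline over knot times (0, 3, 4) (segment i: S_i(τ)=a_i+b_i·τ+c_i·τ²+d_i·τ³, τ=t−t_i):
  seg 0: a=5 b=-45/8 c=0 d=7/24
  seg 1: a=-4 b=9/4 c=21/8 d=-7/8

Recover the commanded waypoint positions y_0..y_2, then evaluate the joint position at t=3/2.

y_0 = S_0(0) = a_0 = 5
y_1 = S_1(0) = a_1 = -4
y_2 = S_1(1) = 0
t_q=3/2 is in segment 0 (τ=3/2); S_0(τ)=-157/64

y_0=5 y_1=-4 y_2=0
S(3/2) = -157/64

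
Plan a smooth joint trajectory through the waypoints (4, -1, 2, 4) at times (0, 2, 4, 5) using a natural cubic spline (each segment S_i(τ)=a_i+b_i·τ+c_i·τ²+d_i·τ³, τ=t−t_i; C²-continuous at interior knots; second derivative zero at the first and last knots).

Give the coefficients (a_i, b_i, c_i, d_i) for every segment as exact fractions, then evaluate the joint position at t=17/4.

  seg 0: a=4 b=-39/11 c=0 d=23/88
  seg 1: a=-1 b=-9/22 c=69/44 d=-27/88
  seg 2: a=2 b=24/11 c=-3/11 d=1/11
S(17/4) = 1781/704

Δ: Δ0=-5/2, Δ1=3/2, Δ2=2
row 1: diag=8, rhs=24; c'=1/4, d'=3
row 2: denom=6−2·1/4=11/2; d'=(3−2·3)/(11/2)=-6/11
back: M2=-6/11
back: M1=3−1/4·-6/11=69/22
M: M0=0, M1=69/22, M2=-6/11, M3=0
seg 0: a=4, c=M0/2=0, d=(M1−M0)/(6·2)=23/88, b=Δ0−h0·(2M0+M1)/6=-39/11
seg 1: a=-1, c=M1/2=69/44, d=(M2−M1)/(6·2)=-27/88, b=Δ1−h1·(2M1+M2)/6=-9/22
seg 2: a=2, c=M2/2=-3/11, d=(M3−M2)/(6·1)=1/11, b=Δ2−h2·(2M2+M3)/6=24/11
t_q=17/4 → seg 2, τ=1/4; S=2+24/11·τ+-3/11·τ²+1/11·τ³=1781/704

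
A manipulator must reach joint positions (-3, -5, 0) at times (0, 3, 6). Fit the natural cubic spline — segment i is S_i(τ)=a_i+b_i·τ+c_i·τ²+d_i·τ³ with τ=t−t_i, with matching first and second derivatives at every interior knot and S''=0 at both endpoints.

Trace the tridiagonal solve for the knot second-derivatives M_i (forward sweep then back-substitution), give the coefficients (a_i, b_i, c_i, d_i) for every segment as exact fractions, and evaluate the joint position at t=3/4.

Δ: Δ0=-2/3, Δ1=5/3
row 1: diag=12, rhs=14; c'=1/4, d'=7/6
back: M1=7/6
M: M0=0, M1=7/6, M2=0
seg 0: a=-3, c=M0/2=0, d=(M1−M0)/(6·3)=7/108, b=Δ0−h0·(2M0+M1)/6=-5/4
seg 1: a=-5, c=M1/2=7/12, d=(M2−M1)/(6·3)=-7/108, b=Δ1−h1·(2M1+M2)/6=1/2
t_q=3/4 → seg 0, τ=3/4; S=-3+-5/4·τ+0·τ²+7/108·τ³=-1001/256

  seg 0: a=-3 b=-5/4 c=0 d=7/108
  seg 1: a=-5 b=1/2 c=7/12 d=-7/108
S(3/4) = -1001/256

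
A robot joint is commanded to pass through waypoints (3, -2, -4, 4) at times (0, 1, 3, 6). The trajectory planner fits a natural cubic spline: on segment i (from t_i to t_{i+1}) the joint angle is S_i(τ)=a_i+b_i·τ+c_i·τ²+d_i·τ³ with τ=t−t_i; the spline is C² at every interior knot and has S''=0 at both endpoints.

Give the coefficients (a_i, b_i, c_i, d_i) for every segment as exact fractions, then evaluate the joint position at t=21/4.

Δ: Δ0=-5, Δ1=-1, Δ2=8/3
row 1: diag=6, rhs=24; c'=1/3, d'=4
row 2: denom=10−2·1/3=28/3; d'=(22−2·4)/(28/3)=3/2
back: M2=3/2
back: M1=4−1/3·3/2=7/2
M: M0=0, M1=7/2, M2=3/2, M3=0
seg 0: a=3, c=M0/2=0, d=(M1−M0)/(6·1)=7/12, b=Δ0−h0·(2M0+M1)/6=-67/12
seg 1: a=-2, c=M1/2=7/4, d=(M2−M1)/(6·2)=-1/6, b=Δ1−h1·(2M1+M2)/6=-23/6
seg 2: a=-4, c=M2/2=3/4, d=(M3−M2)/(6·3)=-1/12, b=Δ2−h2·(2M2+M3)/6=7/6
t_q=21/4 → seg 2, τ=9/4; S=-4+7/6·τ+3/4·τ²+-1/12·τ³=377/256

  seg 0: a=3 b=-67/12 c=0 d=7/12
  seg 1: a=-2 b=-23/6 c=7/4 d=-1/6
  seg 2: a=-4 b=7/6 c=3/4 d=-1/12
S(21/4) = 377/256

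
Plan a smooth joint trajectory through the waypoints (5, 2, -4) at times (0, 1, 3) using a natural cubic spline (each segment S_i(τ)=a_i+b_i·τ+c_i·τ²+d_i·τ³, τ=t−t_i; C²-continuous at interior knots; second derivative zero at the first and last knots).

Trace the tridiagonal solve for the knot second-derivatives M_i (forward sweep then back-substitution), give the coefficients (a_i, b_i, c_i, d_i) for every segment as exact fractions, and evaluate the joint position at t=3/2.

Δ: Δ0=-3, Δ1=-3
row 1: diag=6, rhs=0; c'=1/3, d'=0
back: M1=0
M: M0=0, M1=0, M2=0
seg 0: a=5, c=M0/2=0, d=(M1−M0)/(6·1)=0, b=Δ0−h0·(2M0+M1)/6=-3
seg 1: a=2, c=M1/2=0, d=(M2−M1)/(6·2)=0, b=Δ1−h1·(2M1+M2)/6=-3
t_q=3/2 → seg 1, τ=1/2; S=2+-3·τ+0·τ²+0·τ³=1/2

  seg 0: a=5 b=-3 c=0 d=0
  seg 1: a=2 b=-3 c=0 d=0
S(3/2) = 1/2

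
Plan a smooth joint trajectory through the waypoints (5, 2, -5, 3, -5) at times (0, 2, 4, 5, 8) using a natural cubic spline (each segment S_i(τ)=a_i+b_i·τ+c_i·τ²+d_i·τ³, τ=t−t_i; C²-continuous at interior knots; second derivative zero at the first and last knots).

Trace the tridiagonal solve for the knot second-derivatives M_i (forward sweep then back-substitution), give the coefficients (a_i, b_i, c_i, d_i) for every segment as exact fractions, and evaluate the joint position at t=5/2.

  seg 0: a=5 b=31/129 c=0 d=-449/1032
  seg 1: a=2 b=-1285/258 c=-449/172 d=1729/1032
  seg 2: a=-5 b=604/129 c=320/43 d=-532/129
  seg 3: a=3 b=928/129 c=-212/43 d=212/387
S(5/2) = -2569/2752

Δ: Δ0=-3/2, Δ1=-7/2, Δ2=8, Δ3=-8/3
row 1: diag=8, rhs=-12; c'=1/4, d'=-3/2
row 2: denom=6−2·1/4=11/2; d'=(69−2·-3/2)/(11/2)=144/11
row 3: denom=8−1·2/11=86/11; d'=(-64−1·144/11)/(86/11)=-424/43
back: M3=-424/43
back: M2=144/11−2/11·-424/43=640/43
back: M1=-3/2−1/4·640/43=-449/86
M: M0=0, M1=-449/86, M2=640/43, M3=-424/43, M4=0
seg 0: a=5, c=M0/2=0, d=(M1−M0)/(6·2)=-449/1032, b=Δ0−h0·(2M0+M1)/6=31/129
seg 1: a=2, c=M1/2=-449/172, d=(M2−M1)/(6·2)=1729/1032, b=Δ1−h1·(2M1+M2)/6=-1285/258
seg 2: a=-5, c=M2/2=320/43, d=(M3−M2)/(6·1)=-532/129, b=Δ2−h2·(2M2+M3)/6=604/129
seg 3: a=3, c=M3/2=-212/43, d=(M4−M3)/(6·3)=212/387, b=Δ3−h3·(2M3+M4)/6=928/129
t_q=5/2 → seg 1, τ=1/2; S=2+-1285/258·τ+-449/172·τ²+1729/1032·τ³=-2569/2752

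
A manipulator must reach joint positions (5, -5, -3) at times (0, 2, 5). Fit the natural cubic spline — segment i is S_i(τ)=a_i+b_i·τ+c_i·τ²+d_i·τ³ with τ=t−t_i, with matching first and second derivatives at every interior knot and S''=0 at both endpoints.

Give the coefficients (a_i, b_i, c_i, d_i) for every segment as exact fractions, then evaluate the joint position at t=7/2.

  seg 0: a=5 b=-92/15 c=0 d=17/60
  seg 1: a=-5 b=-41/15 c=17/10 d=-17/90
S(7/2) = -473/80

Δ: Δ0=-5, Δ1=2/3
row 1: diag=10, rhs=34; c'=3/10, d'=17/5
back: M1=17/5
M: M0=0, M1=17/5, M2=0
seg 0: a=5, c=M0/2=0, d=(M1−M0)/(6·2)=17/60, b=Δ0−h0·(2M0+M1)/6=-92/15
seg 1: a=-5, c=M1/2=17/10, d=(M2−M1)/(6·3)=-17/90, b=Δ1−h1·(2M1+M2)/6=-41/15
t_q=7/2 → seg 1, τ=3/2; S=-5+-41/15·τ+17/10·τ²+-17/90·τ³=-473/80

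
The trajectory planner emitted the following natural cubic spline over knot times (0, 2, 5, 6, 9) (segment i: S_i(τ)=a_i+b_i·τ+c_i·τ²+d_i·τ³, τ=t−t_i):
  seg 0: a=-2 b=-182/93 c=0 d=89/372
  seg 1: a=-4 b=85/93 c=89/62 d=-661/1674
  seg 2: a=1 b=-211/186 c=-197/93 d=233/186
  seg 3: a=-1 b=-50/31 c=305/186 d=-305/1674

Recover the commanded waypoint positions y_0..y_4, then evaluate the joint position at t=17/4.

y_0=-2 y_1=-4 y_2=1 y_3=-1 y_4=4
S(17/4) = 3277/3968

y_0 = S_0(0) = a_0 = -2
y_1 = S_1(0) = a_1 = -4
y_2 = S_2(0) = a_2 = 1
y_3 = S_3(0) = a_3 = -1
y_4 = S_3(3) = 4
t_q=17/4 is in segment 1 (τ=9/4); S_1(τ)=3277/3968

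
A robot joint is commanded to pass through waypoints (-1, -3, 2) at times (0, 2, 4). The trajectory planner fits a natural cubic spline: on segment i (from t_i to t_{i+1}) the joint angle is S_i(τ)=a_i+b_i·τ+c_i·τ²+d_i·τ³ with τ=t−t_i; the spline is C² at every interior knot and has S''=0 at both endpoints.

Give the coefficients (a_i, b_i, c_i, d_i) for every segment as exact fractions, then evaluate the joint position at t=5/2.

  seg 0: a=-1 b=-15/8 c=0 d=7/32
  seg 1: a=-3 b=3/4 c=21/16 d=-7/32
S(5/2) = -595/256

Δ: Δ0=-1, Δ1=5/2
row 1: diag=8, rhs=21; c'=1/4, d'=21/8
back: M1=21/8
M: M0=0, M1=21/8, M2=0
seg 0: a=-1, c=M0/2=0, d=(M1−M0)/(6·2)=7/32, b=Δ0−h0·(2M0+M1)/6=-15/8
seg 1: a=-3, c=M1/2=21/16, d=(M2−M1)/(6·2)=-7/32, b=Δ1−h1·(2M1+M2)/6=3/4
t_q=5/2 → seg 1, τ=1/2; S=-3+3/4·τ+21/16·τ²+-7/32·τ³=-595/256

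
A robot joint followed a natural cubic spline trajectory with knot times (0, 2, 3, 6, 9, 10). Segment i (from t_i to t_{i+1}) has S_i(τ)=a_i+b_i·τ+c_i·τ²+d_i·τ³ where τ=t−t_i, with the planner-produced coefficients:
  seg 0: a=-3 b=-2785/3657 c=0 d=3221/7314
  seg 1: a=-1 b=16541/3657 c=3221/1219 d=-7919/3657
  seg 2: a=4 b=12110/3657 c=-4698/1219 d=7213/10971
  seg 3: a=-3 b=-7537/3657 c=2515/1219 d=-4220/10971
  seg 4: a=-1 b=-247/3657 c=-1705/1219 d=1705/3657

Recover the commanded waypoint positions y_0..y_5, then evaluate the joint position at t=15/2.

y_0 = S_0(0) = a_0 = -3
y_1 = S_1(0) = a_1 = -1
y_2 = S_2(0) = a_2 = 4
y_3 = S_3(0) = a_3 = -3
y_4 = S_4(0) = a_4 = -1
y_5 = S_4(1) = -2
t_q=15/2 is in segment 3 (τ=3/2); S_3(τ)=-13397/4876

y_0=-3 y_1=-1 y_2=4 y_3=-3 y_4=-1 y_5=-2
S(15/2) = -13397/4876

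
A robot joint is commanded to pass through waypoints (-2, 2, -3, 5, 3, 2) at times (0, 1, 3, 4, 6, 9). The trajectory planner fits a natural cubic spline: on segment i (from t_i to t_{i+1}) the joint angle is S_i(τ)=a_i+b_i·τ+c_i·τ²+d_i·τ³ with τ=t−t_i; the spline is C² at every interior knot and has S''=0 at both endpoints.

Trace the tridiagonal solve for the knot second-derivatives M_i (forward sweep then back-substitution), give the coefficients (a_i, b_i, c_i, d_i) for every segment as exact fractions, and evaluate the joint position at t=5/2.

  seg 0: a=-2 b=31217/5196 c=0 d=-10433/5196
  seg 1: a=2 b=-41/2598 c=-10433/1732 d=24845/10392
  seg 2: a=-3 b=5948/1299 c=3603/433 d=-6365/1299
  seg 3: a=5 b=8471/1299 c=-2762/433 d=3401/2598
  seg 4: a=3 b=-4267/1299 c=639/433 d=-71/433
S(5/2) = -97215/27712

Δ: Δ0=4, Δ1=-5/2, Δ2=8, Δ3=-1, Δ4=-1/3
row 1: diag=6, rhs=-39; c'=1/3, d'=-13/2
row 2: denom=6−2·1/3=16/3; d'=(63−2·-13/2)/(16/3)=57/4
row 3: denom=6−1·3/16=93/16; d'=(-54−1·57/4)/(93/16)=-364/31
row 4: denom=10−2·32/93=866/93; d'=(4−2·-364/31)/(866/93)=1278/433
back: M4=1278/433
back: M3=-364/31−32/93·1278/433=-5524/433
back: M2=57/4−3/16·-5524/433=7206/433
back: M1=-13/2−1/3·7206/433=-10433/866
M: M0=0, M1=-10433/866, M2=7206/433, M3=-5524/433, M4=1278/433, M5=0
seg 0: a=-2, c=M0/2=0, d=(M1−M0)/(6·1)=-10433/5196, b=Δ0−h0·(2M0+M1)/6=31217/5196
seg 1: a=2, c=M1/2=-10433/1732, d=(M2−M1)/(6·2)=24845/10392, b=Δ1−h1·(2M1+M2)/6=-41/2598
seg 2: a=-3, c=M2/2=3603/433, d=(M3−M2)/(6·1)=-6365/1299, b=Δ2−h2·(2M2+M3)/6=5948/1299
seg 3: a=5, c=M3/2=-2762/433, d=(M4−M3)/(6·2)=3401/2598, b=Δ3−h3·(2M3+M4)/6=8471/1299
seg 4: a=3, c=M4/2=639/433, d=(M5−M4)/(6·3)=-71/433, b=Δ4−h4·(2M4+M5)/6=-4267/1299
t_q=5/2 → seg 1, τ=3/2; S=2+-41/2598·τ+-10433/1732·τ²+24845/10392·τ³=-97215/27712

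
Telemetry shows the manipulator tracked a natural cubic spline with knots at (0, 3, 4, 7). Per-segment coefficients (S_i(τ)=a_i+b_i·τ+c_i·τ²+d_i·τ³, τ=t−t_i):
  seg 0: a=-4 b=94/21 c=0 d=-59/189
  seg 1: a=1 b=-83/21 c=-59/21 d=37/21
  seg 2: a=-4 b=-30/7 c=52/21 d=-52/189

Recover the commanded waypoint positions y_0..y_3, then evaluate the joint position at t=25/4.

y_0 = S_0(0) = a_0 = -4
y_1 = S_1(0) = a_1 = 1
y_2 = S_2(0) = a_2 = -4
y_3 = S_2(3) = -2
t_q=25/4 is in segment 2 (τ=9/4); S_2(τ)=-475/112

y_0=-4 y_1=1 y_2=-4 y_3=-2
S(25/4) = -475/112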